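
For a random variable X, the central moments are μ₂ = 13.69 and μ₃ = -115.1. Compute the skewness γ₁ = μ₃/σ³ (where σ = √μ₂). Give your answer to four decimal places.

σ = √μ₂ = √13.69 = 3.70000
σ³ = μ₂^(3/2) = 50.65300
γ₁ = μ₃/σ³ = -115.1 / 50.65300 ≈ -2.2723

-2.2723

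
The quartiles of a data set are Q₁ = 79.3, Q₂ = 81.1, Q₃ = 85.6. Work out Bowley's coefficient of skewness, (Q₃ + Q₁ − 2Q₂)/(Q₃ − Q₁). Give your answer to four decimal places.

numerator: Q₃ + Q₁ − 2Q₂ = 85.6 + 79.3 − 2×81.1 = 2.7000
denominator: Q₃ − Q₁ = 85.6 − 79.3 = 6.3000
Bowley skewness = 2.7000 / 6.3000 ≈ 0.4286

0.4286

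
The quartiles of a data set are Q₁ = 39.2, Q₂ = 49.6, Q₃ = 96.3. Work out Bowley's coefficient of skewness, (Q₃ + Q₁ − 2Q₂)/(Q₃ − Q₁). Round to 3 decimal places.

numerator: Q₃ + Q₁ − 2Q₂ = 96.3 + 39.2 − 2×49.6 = 36.3000
denominator: Q₃ − Q₁ = 96.3 − 39.2 = 57.1000
Bowley skewness = 36.3000 / 57.1000 ≈ 0.636

0.636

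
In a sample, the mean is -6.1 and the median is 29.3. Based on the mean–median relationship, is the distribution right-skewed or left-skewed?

mean − median = -6.1 − 29.3 = -35.4
mean < median ⇒ the longer tail is on the left ⇒ left-skewed (negatively skewed).

left-skewed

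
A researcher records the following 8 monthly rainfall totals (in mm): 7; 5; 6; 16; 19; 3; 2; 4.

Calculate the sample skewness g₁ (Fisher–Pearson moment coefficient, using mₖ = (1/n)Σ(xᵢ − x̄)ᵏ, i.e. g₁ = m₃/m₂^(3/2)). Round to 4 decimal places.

0.9951

x̄ = (7 + 5 + 6 + 16 + 19 + 3 + 2 + 4) / 8 = 7.7500
deviations (xᵢ − x̄): -0.7500, -2.7500, -1.7500, 8.2500, 11.2500, -4.7500, -5.7500, -3.7500
Σ(xᵢ − x̄)² = 275.5000 ⇒ m₂ = 275.5000/8 = 34.43750
Σ(xᵢ − x̄)³ = 1608.7500 ⇒ m₃ = 1608.7500/8 = 201.09375
m₂^(3/2) = 34.43750^(1.5) = 202.09121
g₁ = m₃ / m₂^(3/2) = 201.09375 / 202.09121 ≈ 0.9951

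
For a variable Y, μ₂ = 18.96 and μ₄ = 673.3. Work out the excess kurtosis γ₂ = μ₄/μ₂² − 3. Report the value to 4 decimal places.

-1.1270

μ₂² = 18.96² = 359.48160
μ₄/μ₂² = 673.3 / 359.48160 = 1.87297
γ₂ = 1.87297 − 3 ≈ -1.1270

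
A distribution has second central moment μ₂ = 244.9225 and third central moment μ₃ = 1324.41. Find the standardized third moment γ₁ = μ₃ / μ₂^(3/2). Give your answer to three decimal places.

0.346

σ = √μ₂ = √244.9225 = 15.65000
σ³ = μ₂^(3/2) = 3833.03713
γ₁ = μ₃/σ³ = 1324.41 / 3833.03713 ≈ 0.346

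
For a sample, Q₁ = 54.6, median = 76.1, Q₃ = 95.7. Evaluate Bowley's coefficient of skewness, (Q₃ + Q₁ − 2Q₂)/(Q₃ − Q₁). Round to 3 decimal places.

-0.046

numerator: Q₃ + Q₁ − 2Q₂ = 95.7 + 54.6 − 2×76.1 = -1.9000
denominator: Q₃ − Q₁ = 95.7 − 54.6 = 41.1000
Bowley skewness = -1.9000 / 41.1000 ≈ -0.046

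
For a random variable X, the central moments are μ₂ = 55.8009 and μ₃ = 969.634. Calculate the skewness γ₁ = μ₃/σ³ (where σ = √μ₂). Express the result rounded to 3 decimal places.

2.326

σ = √μ₂ = √55.8009 = 7.47000
σ³ = μ₂^(3/2) = 416.83272
γ₁ = μ₃/σ³ = 969.634 / 416.83272 ≈ 2.326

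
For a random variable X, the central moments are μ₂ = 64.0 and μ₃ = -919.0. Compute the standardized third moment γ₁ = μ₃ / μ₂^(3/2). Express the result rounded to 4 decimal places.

-1.7949

σ = √μ₂ = √64.0 = 8.00000
σ³ = μ₂^(3/2) = 512.00000
γ₁ = μ₃/σ³ = -919.0 / 512.00000 ≈ -1.7949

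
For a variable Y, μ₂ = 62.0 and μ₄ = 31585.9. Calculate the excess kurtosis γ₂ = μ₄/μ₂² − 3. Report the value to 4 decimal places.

5.2169

μ₂² = 62.0² = 3844.00000
μ₄/μ₂² = 31585.9 / 3844.00000 = 8.21694
γ₂ = 8.21694 − 3 ≈ 5.2169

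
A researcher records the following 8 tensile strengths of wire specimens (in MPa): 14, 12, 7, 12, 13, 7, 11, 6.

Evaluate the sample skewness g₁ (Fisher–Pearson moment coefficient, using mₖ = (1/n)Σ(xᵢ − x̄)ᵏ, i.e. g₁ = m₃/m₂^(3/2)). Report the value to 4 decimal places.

x̄ = (14 + 12 + 7 + 12 + 13 + 7 + 11 + 6) / 8 = 10.2500
deviations (xᵢ − x̄): 3.7500, 1.7500, -3.2500, 1.7500, 2.7500, -3.2500, 0.7500, -4.2500
Σ(xᵢ − x̄)² = 67.5000 ⇒ m₂ = 67.5000/8 = 8.43750
Σ(xᵢ − x̄)³ = -60.7500 ⇒ m₃ = -60.7500/8 = -7.59375
m₂^(3/2) = 8.43750^(1.5) = 24.50872
g₁ = m₃ / m₂^(3/2) = -7.59375 / 24.50872 ≈ -0.3098

-0.3098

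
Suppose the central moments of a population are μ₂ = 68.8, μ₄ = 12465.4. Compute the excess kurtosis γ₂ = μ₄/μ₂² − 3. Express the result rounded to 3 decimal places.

μ₂² = 68.8² = 4733.44000
μ₄/μ₂² = 12465.4 / 4733.44000 = 2.63348
γ₂ = 2.63348 − 3 ≈ -0.367

-0.367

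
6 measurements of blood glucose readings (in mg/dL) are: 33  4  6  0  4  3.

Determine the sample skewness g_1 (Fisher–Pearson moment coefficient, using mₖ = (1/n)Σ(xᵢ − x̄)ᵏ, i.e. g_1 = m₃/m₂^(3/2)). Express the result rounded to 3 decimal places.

1.684

x̄ = (33 + 4 + 6 + 0 + 4 + 3) / 6 = 8.3333
deviations (xᵢ − x̄): 24.6667, -4.3333, -2.3333, -8.3333, -4.3333, -5.3333
Σ(xᵢ − x̄)² = 749.3333 ⇒ m₂ = 749.3333/6 = 124.88889
Σ(xᵢ − x̄)³ = 14102.4444 ⇒ m₃ = 14102.4444/6 = 2350.40741
m₂^(3/2) = 124.88889^(1.5) = 1395.67951
g_1 = m₃ / m₂^(3/2) = 2350.40741 / 1395.67951 ≈ 1.684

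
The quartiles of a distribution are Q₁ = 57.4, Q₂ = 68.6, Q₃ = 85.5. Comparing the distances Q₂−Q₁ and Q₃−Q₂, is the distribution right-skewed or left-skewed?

right-skewed

Q₂ − Q₁ = 11.2;  Q₃ − Q₂ = 16.9
Q₃ − Q₂ > Q₂ − Q₁ ⇒ the upper half is more spread out ⇒ right-skewed.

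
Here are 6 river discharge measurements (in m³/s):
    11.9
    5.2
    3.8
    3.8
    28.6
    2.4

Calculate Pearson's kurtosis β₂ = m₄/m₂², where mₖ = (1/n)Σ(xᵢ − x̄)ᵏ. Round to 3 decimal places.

x̄ = 9.2833
Σ(xᵢ − x̄)² = 504.1683 ⇒ m₂ = 84.02806
Σ(xᵢ − x̄)⁴ = 143606.5147 ⇒ m₄ = 23934.41912
m₂² = 7060.71412
β₂ = m₄/m₂² = 23934.41912 / 7060.71412 ≈ 3.390

3.390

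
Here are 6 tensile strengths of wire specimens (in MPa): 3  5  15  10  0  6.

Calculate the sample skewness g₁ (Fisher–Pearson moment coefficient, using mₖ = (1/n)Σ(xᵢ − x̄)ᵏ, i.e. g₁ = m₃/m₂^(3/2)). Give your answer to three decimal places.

0.489

x̄ = (3 + 5 + 15 + 10 + 0 + 6) / 6 = 6.5000
deviations (xᵢ − x̄): -3.5000, -1.5000, 8.5000, 3.5000, -6.5000, -0.5000
Σ(xᵢ − x̄)² = 141.5000 ⇒ m₂ = 141.5000/6 = 23.58333
Σ(xᵢ − x̄)³ = 336.0000 ⇒ m₃ = 336.0000/6 = 56.00000
m₂^(3/2) = 23.58333^(1.5) = 114.52697
g₁ = m₃ / m₂^(3/2) = 56.00000 / 114.52697 ≈ 0.489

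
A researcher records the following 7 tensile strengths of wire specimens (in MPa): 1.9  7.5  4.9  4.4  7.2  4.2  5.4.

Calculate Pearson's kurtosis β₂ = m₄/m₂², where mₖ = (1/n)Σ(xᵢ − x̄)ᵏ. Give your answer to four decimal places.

x̄ = 5.0714
Σ(xᵢ − x̄)² = 21.8343 ⇒ m₂ = 3.11918
Σ(xᵢ − x̄)⁴ = 157.2692 ⇒ m₄ = 22.46703
m₂² = 9.72931
β₂ = m₄/m₂² = 22.46703 / 9.72931 ≈ 2.3092

2.3092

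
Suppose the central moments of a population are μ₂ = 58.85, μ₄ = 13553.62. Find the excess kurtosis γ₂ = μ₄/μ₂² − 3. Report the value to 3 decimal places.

0.913

μ₂² = 58.85² = 3463.32250
μ₄/μ₂² = 13553.62 / 3463.32250 = 3.91347
γ₂ = 3.91347 − 3 ≈ 0.913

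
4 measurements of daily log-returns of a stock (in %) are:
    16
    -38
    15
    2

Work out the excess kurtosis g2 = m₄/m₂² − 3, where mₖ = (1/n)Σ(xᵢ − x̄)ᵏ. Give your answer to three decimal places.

-0.855

x̄ = -1.2500
Σ(xᵢ − x̄)² = 1922.7500 ⇒ m₂ = 480.68750
Σ(xᵢ − x̄)⁴ = 1982403.0781 ⇒ m₄ = 495600.76953
m₂² = 231060.47266
g2 = m₄/m₂² − 3 = 2.14490 − 3 ≈ -0.855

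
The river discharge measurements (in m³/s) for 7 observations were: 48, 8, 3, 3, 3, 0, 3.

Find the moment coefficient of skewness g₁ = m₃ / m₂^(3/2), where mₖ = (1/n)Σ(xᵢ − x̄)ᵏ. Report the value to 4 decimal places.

1.9621

x̄ = (48 + 8 + 3 + 3 + 3 + 0 + 3) / 7 = 9.7143
deviations (xᵢ − x̄): 38.2857, -1.7143, -6.7143, -6.7143, -6.7143, -9.7143, -6.7143
Σ(xᵢ − x̄)² = 1743.4286 ⇒ m₂ = 1743.4286/7 = 249.06122
Σ(xᵢ − x̄)³ = 53986.5306 ⇒ m₃ = 53986.5306/7 = 7712.36152
m₂^(3/2) = 249.06122^(1.5) = 3930.60297
g₁ = m₃ / m₂^(3/2) = 7712.36152 / 3930.60297 ≈ 1.9621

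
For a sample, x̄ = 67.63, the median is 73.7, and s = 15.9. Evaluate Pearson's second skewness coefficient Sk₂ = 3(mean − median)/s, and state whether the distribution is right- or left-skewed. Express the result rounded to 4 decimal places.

Sk₂ = 3(67.63 − 73.7) / 15.9 = 3 × -6.0700 / 15.9
    = -18.2100 / 15.9 ≈ -1.1453
Sk₂ < 0 ⇒ mean < median ⇒ left-skewed (negative skew).

-1.1453, left-skewed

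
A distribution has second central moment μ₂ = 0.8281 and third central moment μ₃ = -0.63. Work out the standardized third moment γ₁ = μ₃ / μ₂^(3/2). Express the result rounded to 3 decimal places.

σ = √μ₂ = √0.8281 = 0.91000
σ³ = μ₂^(3/2) = 0.75357
γ₁ = μ₃/σ³ = -0.63 / 0.75357 ≈ -0.836

-0.836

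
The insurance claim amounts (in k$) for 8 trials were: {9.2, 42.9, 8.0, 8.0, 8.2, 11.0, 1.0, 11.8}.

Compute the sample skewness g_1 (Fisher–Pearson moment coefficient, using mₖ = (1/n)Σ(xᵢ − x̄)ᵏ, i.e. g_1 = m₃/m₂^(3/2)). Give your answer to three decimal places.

1.956

x̄ = (9.2 + 42.9 + 8.0 + 8.0 + 8.2 + 11.0 + 1.0 + 11.8) / 8 = 12.5125
deviations (xᵢ − x̄): -3.3125, 30.3875, -4.5125, -4.5125, -4.3125, -1.5125, -11.5125, -0.7125
Σ(xᵢ − x̄)² = 1129.0288 ⇒ m₂ = 1129.0288/8 = 141.12859
Σ(xᵢ − x̄)³ = 26229.8384 ⇒ m₃ = 26229.8384/8 = 3278.72980
m₂^(3/2) = 141.12859^(1.5) = 1676.57321
g_1 = m₃ / m₂^(3/2) = 3278.72980 / 1676.57321 ≈ 1.956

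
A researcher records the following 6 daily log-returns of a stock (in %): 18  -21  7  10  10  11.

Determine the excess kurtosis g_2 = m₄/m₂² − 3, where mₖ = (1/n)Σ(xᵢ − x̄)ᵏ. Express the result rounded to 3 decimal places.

x̄ = 5.8333
Σ(xᵢ − x̄)² = 930.8333 ⇒ m₂ = 155.13889
Σ(xᵢ − x̄)⁴ = 541669.4861 ⇒ m₄ = 90278.24769
m₂² = 24068.07485
g_2 = m₄/m₂² − 3 = 3.75095 − 3 ≈ 0.751

0.751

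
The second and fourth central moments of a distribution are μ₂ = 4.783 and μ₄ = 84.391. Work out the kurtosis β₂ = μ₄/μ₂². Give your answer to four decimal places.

3.6889

μ₂² = 4.783² = 22.87709
μ₄/μ₂² = 84.391 / 22.87709 = 3.68889
β₂ ≈ 3.6889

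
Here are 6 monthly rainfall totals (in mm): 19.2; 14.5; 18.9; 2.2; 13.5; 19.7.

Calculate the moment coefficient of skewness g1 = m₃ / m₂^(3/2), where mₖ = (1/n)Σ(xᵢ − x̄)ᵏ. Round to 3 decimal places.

x̄ = (19.2 + 14.5 + 18.9 + 2.2 + 13.5 + 19.7) / 6 = 14.6667
deviations (xᵢ − x̄): 4.5333, -0.1667, 4.2333, -12.4667, -1.1667, 5.0333
Σ(xᵢ − x̄)² = 220.6133 ⇒ m₂ = 220.6133/6 = 36.76889
Σ(xᵢ − x̄)³ = -1642.5864 ⇒ m₃ = -1642.5864/6 = -273.76441
m₂^(3/2) = 36.76889^(1.5) = 222.95682
g1 = m₃ / m₂^(3/2) = -273.76441 / 222.95682 ≈ -1.228

-1.228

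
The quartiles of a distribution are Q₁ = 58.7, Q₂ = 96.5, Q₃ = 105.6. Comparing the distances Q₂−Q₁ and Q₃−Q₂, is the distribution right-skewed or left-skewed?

Q₂ − Q₁ = 37.8;  Q₃ − Q₂ = 9.1
Q₂ − Q₁ > Q₃ − Q₂ ⇒ the lower half is more spread out ⇒ left-skewed.

left-skewed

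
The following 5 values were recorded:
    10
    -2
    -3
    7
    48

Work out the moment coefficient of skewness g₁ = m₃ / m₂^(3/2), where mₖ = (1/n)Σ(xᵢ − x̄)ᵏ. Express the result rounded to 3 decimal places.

1.238

x̄ = (10 - 2 - 3 + 7 + 48) / 5 = 12.0000
deviations (xᵢ − x̄): -2.0000, -14.0000, -15.0000, -5.0000, 36.0000
Σ(xᵢ − x̄)² = 1746.0000 ⇒ m₂ = 1746.0000/5 = 349.20000
Σ(xᵢ − x̄)³ = 40404.0000 ⇒ m₃ = 40404.0000/5 = 8080.80000
m₂^(3/2) = 349.20000^(1.5) = 6525.46332
g₁ = m₃ / m₂^(3/2) = 8080.80000 / 6525.46332 ≈ 1.238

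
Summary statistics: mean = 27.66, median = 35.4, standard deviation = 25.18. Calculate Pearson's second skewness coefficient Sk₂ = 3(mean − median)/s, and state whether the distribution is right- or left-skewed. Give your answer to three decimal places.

-0.922, left-skewed

Sk₂ = 3(27.66 − 35.4) / 25.18 = 3 × -7.7400 / 25.18
    = -23.2200 / 25.18 ≈ -0.922
Sk₂ < 0 ⇒ mean < median ⇒ left-skewed (negative skew).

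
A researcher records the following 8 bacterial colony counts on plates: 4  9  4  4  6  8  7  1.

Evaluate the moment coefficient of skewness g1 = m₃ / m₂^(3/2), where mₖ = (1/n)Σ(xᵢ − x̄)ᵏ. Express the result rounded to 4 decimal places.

x̄ = (4 + 9 + 4 + 4 + 6 + 8 + 7 + 1) / 8 = 5.3750
deviations (xᵢ − x̄): -1.3750, 3.6250, -1.3750, -1.3750, 0.6250, 2.6250, 1.6250, -4.3750
Σ(xᵢ − x̄)² = 47.8750 ⇒ m₂ = 47.8750/8 = 5.98438
Σ(xᵢ − x̄)³ = -21.2813 ⇒ m₃ = -21.2813/8 = -2.66016
m₂^(3/2) = 5.98438^(1.5) = 14.63957
g1 = m₃ / m₂^(3/2) = -2.66016 / 14.63957 ≈ -0.1817

-0.1817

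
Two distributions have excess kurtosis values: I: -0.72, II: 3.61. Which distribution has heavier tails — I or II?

II

Higher excess kurtosis ⇒ heavier tails relative to the normal distribution.
-0.72 vs 3.61: the larger is 3.61, so II has heavier tails. (II is leptokurtic — heavier-than-normal tails; the other is platykurtic.)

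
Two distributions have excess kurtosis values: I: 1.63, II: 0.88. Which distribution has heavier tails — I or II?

I

Higher excess kurtosis ⇒ heavier tails relative to the normal distribution.
1.63 vs 0.88: the larger is 1.63, so I has heavier tails.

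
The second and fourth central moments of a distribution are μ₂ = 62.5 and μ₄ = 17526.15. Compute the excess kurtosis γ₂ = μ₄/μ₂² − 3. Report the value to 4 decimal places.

μ₂² = 62.5² = 3906.25000
μ₄/μ₂² = 17526.15 / 3906.25000 = 4.48669
γ₂ = 4.48669 − 3 ≈ 1.4867

1.4867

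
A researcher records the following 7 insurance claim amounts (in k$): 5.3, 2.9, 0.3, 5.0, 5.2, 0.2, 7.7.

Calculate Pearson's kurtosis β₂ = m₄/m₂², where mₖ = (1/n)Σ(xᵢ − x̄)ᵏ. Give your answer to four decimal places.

x̄ = 3.8000
Σ(xᵢ − x̄)² = 46.8800 ⇒ m₂ = 6.69714
Σ(xᵢ − x̄)⁴ = 561.0020 ⇒ m₄ = 80.14314
m₂² = 44.85172
β₂ = m₄/m₂² = 80.14314 / 44.85172 ≈ 1.7868

1.7868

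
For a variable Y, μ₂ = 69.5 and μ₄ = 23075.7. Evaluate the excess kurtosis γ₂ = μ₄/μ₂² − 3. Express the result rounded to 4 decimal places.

1.7773

μ₂² = 69.5² = 4830.25000
μ₄/μ₂² = 23075.7 / 4830.25000 = 4.77733
γ₂ = 4.77733 − 3 ≈ 1.7773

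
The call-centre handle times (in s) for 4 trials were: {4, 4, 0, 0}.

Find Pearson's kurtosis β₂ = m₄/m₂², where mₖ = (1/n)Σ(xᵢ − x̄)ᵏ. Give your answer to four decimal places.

1.0000

x̄ = 2.0000
Σ(xᵢ − x̄)² = 16.0000 ⇒ m₂ = 4.00000
Σ(xᵢ − x̄)⁴ = 64.0000 ⇒ m₄ = 16.00000
m₂² = 16.00000
β₂ = m₄/m₂² = 16.00000 / 16.00000 ≈ 1.0000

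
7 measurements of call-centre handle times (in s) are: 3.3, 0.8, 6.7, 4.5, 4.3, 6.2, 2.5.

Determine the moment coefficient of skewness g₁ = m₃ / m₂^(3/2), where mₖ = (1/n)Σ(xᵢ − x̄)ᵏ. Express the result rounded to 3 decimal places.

x̄ = (3.3 + 0.8 + 6.7 + 4.5 + 4.3 + 6.2 + 2.5) / 7 = 4.0429
deviations (xᵢ − x̄): -0.7429, -3.2429, 2.6571, 0.4571, 0.2571, 2.1571, -1.5429
Σ(xᵢ − x̄)² = 25.4371 ⇒ m₂ = 25.4371/7 = 3.63388
Σ(xᵢ − x̄)³ = -9.2740 ⇒ m₃ = -9.2740/7 = -1.32486
m₂^(3/2) = 3.63388^(1.5) = 6.92716
g₁ = m₃ / m₂^(3/2) = -1.32486 / 6.92716 ≈ -0.191

-0.191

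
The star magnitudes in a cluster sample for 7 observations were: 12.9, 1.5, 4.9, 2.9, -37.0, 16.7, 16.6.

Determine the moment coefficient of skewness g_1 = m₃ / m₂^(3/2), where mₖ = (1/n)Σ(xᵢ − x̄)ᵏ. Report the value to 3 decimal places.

x̄ = (12.9 + 1.5 + 4.9 + 2.9 - 37.0 + 16.7 + 16.6) / 7 = 2.6429
deviations (xᵢ − x̄): 10.2571, -1.1429, 2.2571, 0.2571, -39.6429, 14.0571, 13.9571
Σ(xᵢ − x̄)² = 2075.6371 ⇒ m₂ = 2075.6371/7 = 296.51959
Σ(xᵢ − x̄)³ = -55715.1932 ⇒ m₃ = -55715.1932/7 = -7959.31331
m₂^(3/2) = 296.51959^(1.5) = 5105.99153
g_1 = m₃ / m₂^(3/2) = -7959.31331 / 5105.99153 ≈ -1.559

-1.559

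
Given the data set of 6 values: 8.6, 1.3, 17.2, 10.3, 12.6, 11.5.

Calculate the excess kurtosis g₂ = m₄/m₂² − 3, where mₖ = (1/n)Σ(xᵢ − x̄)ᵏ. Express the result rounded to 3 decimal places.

-0.239

x̄ = 10.2500
Σ(xᵢ − x̄)² = 138.2150 ⇒ m₂ = 23.03583
Σ(xᵢ − x̄)⁴ = 8789.8934 ⇒ m₄ = 1464.98224
m₂² = 530.64962
g₂ = m₄/m₂² − 3 = 2.76073 − 3 ≈ -0.239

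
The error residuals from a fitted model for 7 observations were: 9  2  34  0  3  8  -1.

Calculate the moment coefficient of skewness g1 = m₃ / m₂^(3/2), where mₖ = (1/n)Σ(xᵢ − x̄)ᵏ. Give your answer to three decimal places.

1.651

x̄ = (9 + 2 + 34 + 0 + 3 + 8 - 1) / 7 = 7.8571
deviations (xᵢ − x̄): 1.1429, -5.8571, 26.1429, -7.8571, -4.8571, 0.1429, -8.8571
Σ(xᵢ − x̄)² = 882.8571 ⇒ m₂ = 882.8571/7 = 126.12245
Σ(xᵢ − x̄)³ = 16373.3878 ⇒ m₃ = 16373.3878/7 = 2339.05539
m₂^(3/2) = 126.12245^(1.5) = 1416.40872
g1 = m₃ / m₂^(3/2) = 2339.05539 / 1416.40872 ≈ 1.651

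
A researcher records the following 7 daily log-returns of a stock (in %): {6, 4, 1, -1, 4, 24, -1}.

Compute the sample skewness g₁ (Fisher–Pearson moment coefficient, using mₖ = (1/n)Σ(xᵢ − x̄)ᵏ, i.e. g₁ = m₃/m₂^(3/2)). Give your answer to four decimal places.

1.6481

x̄ = (6 + 4 + 1 - 1 + 4 + 24 - 1) / 7 = 5.2857
deviations (xᵢ − x̄): 0.7143, -1.2857, -4.2857, -6.2857, -1.2857, 18.7143, -6.2857
Σ(xᵢ − x̄)² = 451.4286 ⇒ m₂ = 451.4286/7 = 64.48980
Σ(xᵢ − x̄)³ = 5974.8980 ⇒ m₃ = 5974.8980/7 = 853.55685
m₂^(3/2) = 64.48980^(1.5) = 517.88878
g₁ = m₃ / m₂^(3/2) = 853.55685 / 517.88878 ≈ 1.6481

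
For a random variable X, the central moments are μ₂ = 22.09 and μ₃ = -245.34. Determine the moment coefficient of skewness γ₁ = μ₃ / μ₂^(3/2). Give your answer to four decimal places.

σ = √μ₂ = √22.09 = 4.70000
σ³ = μ₂^(3/2) = 103.82300
γ₁ = μ₃/σ³ = -245.34 / 103.82300 ≈ -2.3631

-2.3631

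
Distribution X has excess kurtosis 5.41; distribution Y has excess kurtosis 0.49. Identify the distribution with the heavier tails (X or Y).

Higher excess kurtosis ⇒ heavier tails relative to the normal distribution.
5.41 vs 0.49: the larger is 5.41, so X has heavier tails.

X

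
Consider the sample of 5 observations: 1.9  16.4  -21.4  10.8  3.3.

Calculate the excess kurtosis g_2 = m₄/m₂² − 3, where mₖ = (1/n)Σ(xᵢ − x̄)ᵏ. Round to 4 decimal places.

x̄ = 2.2000
Σ(xᵢ − x̄)² = 833.8600 ⇒ m₂ = 166.77200
Σ(xᵢ − x̄)⁴ = 356334.6850 ⇒ m₄ = 71266.93700
m₂² = 27812.89998
g_2 = m₄/m₂² − 3 = 2.56237 − 3 ≈ -0.4376

-0.4376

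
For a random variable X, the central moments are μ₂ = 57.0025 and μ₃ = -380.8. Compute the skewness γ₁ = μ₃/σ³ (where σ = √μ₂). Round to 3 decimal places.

σ = √μ₂ = √57.0025 = 7.55000
σ³ = μ₂^(3/2) = 430.36887
γ₁ = μ₃/σ³ = -380.8 / 430.36887 ≈ -0.885

-0.885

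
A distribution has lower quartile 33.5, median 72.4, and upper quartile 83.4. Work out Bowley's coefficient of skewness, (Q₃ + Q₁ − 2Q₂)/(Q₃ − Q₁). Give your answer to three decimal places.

-0.559

numerator: Q₃ + Q₁ − 2Q₂ = 83.4 + 33.5 − 2×72.4 = -27.9000
denominator: Q₃ − Q₁ = 83.4 − 33.5 = 49.9000
Bowley skewness = -27.9000 / 49.9000 ≈ -0.559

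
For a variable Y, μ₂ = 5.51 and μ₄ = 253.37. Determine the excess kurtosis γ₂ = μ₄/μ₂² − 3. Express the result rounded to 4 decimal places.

μ₂² = 5.51² = 30.36010
μ₄/μ₂² = 253.37 / 30.36010 = 8.34549
γ₂ = 8.34549 − 3 ≈ 5.3455

5.3455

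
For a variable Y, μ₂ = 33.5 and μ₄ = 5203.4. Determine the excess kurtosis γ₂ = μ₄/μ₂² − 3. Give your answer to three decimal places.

μ₂² = 33.5² = 1122.25000
μ₄/μ₂² = 5203.4 / 1122.25000 = 4.63658
γ₂ = 4.63658 − 3 ≈ 1.637

1.637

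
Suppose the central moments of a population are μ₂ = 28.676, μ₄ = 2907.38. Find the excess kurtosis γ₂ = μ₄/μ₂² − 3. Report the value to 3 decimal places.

0.536

μ₂² = 28.676² = 822.31298
μ₄/μ₂² = 2907.38 / 822.31298 = 3.53561
γ₂ = 3.53561 − 3 ≈ 0.536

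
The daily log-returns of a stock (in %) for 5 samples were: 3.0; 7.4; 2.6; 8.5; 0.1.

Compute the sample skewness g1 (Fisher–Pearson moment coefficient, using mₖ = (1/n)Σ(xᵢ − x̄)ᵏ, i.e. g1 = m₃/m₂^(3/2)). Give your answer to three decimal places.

0.127

x̄ = (3.0 + 7.4 + 2.6 + 8.5 + 0.1) / 5 = 4.3200
deviations (xᵢ − x̄): -1.3200, 3.0800, -1.7200, 4.1800, -4.2200
Σ(xᵢ − x̄)² = 49.4680 ⇒ m₂ = 49.4680/5 = 9.89360
Σ(xᵢ − x̄)³ = 19.7129 ⇒ m₃ = 19.7129/5 = 3.94258
m₂^(3/2) = 9.89360^(1.5) = 31.11942
g1 = m₃ / m₂^(3/2) = 3.94258 / 31.11942 ≈ 0.127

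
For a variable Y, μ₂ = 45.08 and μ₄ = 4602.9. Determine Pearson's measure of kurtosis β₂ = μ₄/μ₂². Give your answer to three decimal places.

2.265

μ₂² = 45.08² = 2032.20640
μ₄/μ₂² = 4602.9 / 2032.20640 = 2.26498
β₂ ≈ 2.265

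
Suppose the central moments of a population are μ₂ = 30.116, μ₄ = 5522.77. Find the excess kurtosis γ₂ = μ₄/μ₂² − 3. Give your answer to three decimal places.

3.089

μ₂² = 30.116² = 906.97346
μ₄/μ₂² = 5522.77 / 906.97346 = 6.08923
γ₂ = 6.08923 − 3 ≈ 3.089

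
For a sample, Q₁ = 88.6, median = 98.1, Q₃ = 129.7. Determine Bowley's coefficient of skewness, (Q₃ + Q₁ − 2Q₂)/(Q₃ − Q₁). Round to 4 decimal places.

0.5377

numerator: Q₃ + Q₁ − 2Q₂ = 129.7 + 88.6 − 2×98.1 = 22.1000
denominator: Q₃ − Q₁ = 129.7 − 88.6 = 41.1000
Bowley skewness = 22.1000 / 41.1000 ≈ 0.5377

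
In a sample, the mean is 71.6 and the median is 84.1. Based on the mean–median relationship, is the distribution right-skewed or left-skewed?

left-skewed

mean − median = 71.6 − 84.1 = -12.5
mean < median ⇒ the longer tail is on the left ⇒ left-skewed (negatively skewed).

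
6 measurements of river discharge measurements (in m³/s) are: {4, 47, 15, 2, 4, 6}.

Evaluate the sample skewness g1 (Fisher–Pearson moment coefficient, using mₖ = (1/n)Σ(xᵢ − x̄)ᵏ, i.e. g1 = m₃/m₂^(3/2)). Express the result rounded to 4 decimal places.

1.5378

x̄ = (4 + 47 + 15 + 2 + 4 + 6) / 6 = 13.0000
deviations (xᵢ − x̄): -9.0000, 34.0000, 2.0000, -11.0000, -9.0000, -7.0000
Σ(xᵢ − x̄)² = 1492.0000 ⇒ m₂ = 1492.0000/6 = 248.66667
Σ(xᵢ − x̄)³ = 36180.0000 ⇒ m₃ = 36180.0000/6 = 6030.00000
m₂^(3/2) = 248.66667^(1.5) = 3921.26650
g1 = m₃ / m₂^(3/2) = 6030.00000 / 3921.26650 ≈ 1.5378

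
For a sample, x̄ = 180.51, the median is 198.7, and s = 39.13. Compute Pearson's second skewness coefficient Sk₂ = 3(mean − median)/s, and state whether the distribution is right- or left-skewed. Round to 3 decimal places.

Sk₂ = 3(180.51 − 198.7) / 39.13 = 3 × -18.1900 / 39.13
    = -54.5700 / 39.13 ≈ -1.395
Sk₂ < 0 ⇒ mean < median ⇒ left-skewed (negative skew).

-1.395, left-skewed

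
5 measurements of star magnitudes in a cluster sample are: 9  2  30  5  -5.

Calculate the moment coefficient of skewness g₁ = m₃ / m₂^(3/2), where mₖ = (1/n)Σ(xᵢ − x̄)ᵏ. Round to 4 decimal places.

x̄ = (9 + 2 + 30 + 5 - 5) / 5 = 8.2000
deviations (xᵢ − x̄): 0.8000, -6.2000, 21.8000, -3.2000, -13.2000
Σ(xᵢ − x̄)² = 698.8000 ⇒ m₂ = 698.8000/5 = 139.76000
Σ(xᵢ − x̄)³ = 7789.6800 ⇒ m₃ = 7789.6800/5 = 1557.93600
m₂^(3/2) = 139.76000^(1.5) = 1652.24459
g₁ = m₃ / m₂^(3/2) = 1557.93600 / 1652.24459 ≈ 0.9429

0.9429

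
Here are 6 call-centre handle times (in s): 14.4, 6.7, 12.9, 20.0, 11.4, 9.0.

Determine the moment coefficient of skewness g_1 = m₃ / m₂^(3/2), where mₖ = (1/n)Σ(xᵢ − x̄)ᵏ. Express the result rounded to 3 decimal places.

x̄ = (14.4 + 6.7 + 12.9 + 20.0 + 11.4 + 9.0) / 6 = 12.4000
deviations (xᵢ − x̄): 2.0000, -5.7000, 0.5000, 7.6000, -1.0000, -3.4000
Σ(xᵢ − x̄)² = 107.0600 ⇒ m₂ = 107.0600/6 = 17.84333
Σ(xᵢ − x̄)³ = 221.6040 ⇒ m₃ = 221.6040/6 = 36.93400
m₂^(3/2) = 17.84333^(1.5) = 75.37268
g_1 = m₃ / m₂^(3/2) = 36.93400 / 75.37268 ≈ 0.490

0.490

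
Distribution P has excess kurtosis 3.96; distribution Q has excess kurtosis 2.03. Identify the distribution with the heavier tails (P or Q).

Higher excess kurtosis ⇒ heavier tails relative to the normal distribution.
3.96 vs 2.03: the larger is 3.96, so P has heavier tails.

P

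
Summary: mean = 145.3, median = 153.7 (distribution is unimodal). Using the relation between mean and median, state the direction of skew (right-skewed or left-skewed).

mean − median = 145.3 − 153.7 = -8.4
mean < median ⇒ the longer tail is on the left ⇒ left-skewed (negatively skewed).

left-skewed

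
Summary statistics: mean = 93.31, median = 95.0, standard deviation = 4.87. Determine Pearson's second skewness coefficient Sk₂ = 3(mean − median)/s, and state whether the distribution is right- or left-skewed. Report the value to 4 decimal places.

Sk₂ = 3(93.31 − 95.0) / 4.87 = 3 × -1.6900 / 4.87
    = -5.0700 / 4.87 ≈ -1.0411
Sk₂ < 0 ⇒ mean < median ⇒ left-skewed (negative skew).

-1.0411, left-skewed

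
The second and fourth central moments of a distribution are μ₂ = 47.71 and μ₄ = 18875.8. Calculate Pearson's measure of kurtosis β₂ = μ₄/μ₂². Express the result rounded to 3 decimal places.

μ₂² = 47.71² = 2276.24410
μ₄/μ₂² = 18875.8 / 2276.24410 = 8.29252
β₂ ≈ 8.293

8.293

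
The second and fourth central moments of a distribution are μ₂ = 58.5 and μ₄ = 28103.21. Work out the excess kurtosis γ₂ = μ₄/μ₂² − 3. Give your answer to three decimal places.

5.212

μ₂² = 58.5² = 3422.25000
μ₄/μ₂² = 28103.21 / 3422.25000 = 8.21191
γ₂ = 8.21191 − 3 ≈ 5.212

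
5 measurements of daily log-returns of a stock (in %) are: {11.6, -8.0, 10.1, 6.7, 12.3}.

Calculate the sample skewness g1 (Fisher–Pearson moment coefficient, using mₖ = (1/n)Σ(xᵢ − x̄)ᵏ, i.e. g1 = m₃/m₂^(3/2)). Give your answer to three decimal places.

x̄ = (11.6 - 8.0 + 10.1 + 6.7 + 12.3) / 5 = 6.5400
deviations (xᵢ − x̄): 5.0600, -14.5400, 3.5600, 0.1600, 5.7600
Σ(xᵢ − x̄)² = 282.8920 ⇒ m₂ = 282.8920/5 = 56.57840
Σ(xᵢ − x̄)³ = -2708.1454 ⇒ m₃ = -2708.1454/5 = -541.62907
m₂^(3/2) = 56.57840^(1.5) = 425.57489
g1 = m₃ / m₂^(3/2) = -541.62907 / 425.57489 ≈ -1.273

-1.273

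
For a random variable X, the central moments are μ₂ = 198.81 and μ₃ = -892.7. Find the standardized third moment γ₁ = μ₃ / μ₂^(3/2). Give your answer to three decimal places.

σ = √μ₂ = √198.81 = 14.10000
σ³ = μ₂^(3/2) = 2803.22100
γ₁ = μ₃/σ³ = -892.7 / 2803.22100 ≈ -0.318

-0.318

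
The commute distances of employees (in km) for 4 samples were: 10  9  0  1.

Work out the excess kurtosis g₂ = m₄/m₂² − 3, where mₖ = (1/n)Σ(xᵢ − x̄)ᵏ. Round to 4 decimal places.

-1.9518

x̄ = 5.0000
Σ(xᵢ − x̄)² = 82.0000 ⇒ m₂ = 20.50000
Σ(xᵢ − x̄)⁴ = 1762.0000 ⇒ m₄ = 440.50000
m₂² = 420.25000
g₂ = m₄/m₂² − 3 = 1.04819 − 3 ≈ -1.9518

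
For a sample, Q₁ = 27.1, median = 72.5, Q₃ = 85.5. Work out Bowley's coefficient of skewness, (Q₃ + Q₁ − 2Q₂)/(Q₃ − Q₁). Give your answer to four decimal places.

-0.5548

numerator: Q₃ + Q₁ − 2Q₂ = 85.5 + 27.1 − 2×72.5 = -32.4000
denominator: Q₃ − Q₁ = 85.5 − 27.1 = 58.4000
Bowley skewness = -32.4000 / 58.4000 ≈ -0.5548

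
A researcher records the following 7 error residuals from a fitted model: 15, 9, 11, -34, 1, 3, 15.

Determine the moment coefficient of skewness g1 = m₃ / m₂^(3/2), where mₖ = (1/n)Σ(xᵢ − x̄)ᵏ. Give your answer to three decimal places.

-1.637

x̄ = (15 + 9 + 11 - 34 + 1 + 3 + 15) / 7 = 2.8571
deviations (xᵢ − x̄): 12.1429, 6.1429, 8.1429, -36.8571, -1.8571, 0.1429, 12.1429
Σ(xᵢ − x̄)² = 1760.8571 ⇒ m₂ = 1760.8571/7 = 251.55102
Σ(xᵢ − x̄)³ = -45722.3265 ⇒ m₃ = -45722.3265/7 = -6531.76093
m₂^(3/2) = 251.55102^(1.5) = 3989.68975
g1 = m₃ / m₂^(3/2) = -6531.76093 / 3989.68975 ≈ -1.637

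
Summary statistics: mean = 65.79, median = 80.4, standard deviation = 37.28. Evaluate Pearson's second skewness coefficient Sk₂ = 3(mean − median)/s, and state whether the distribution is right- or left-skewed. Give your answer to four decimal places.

-1.1757, left-skewed

Sk₂ = 3(65.79 − 80.4) / 37.28 = 3 × -14.6100 / 37.28
    = -43.8300 / 37.28 ≈ -1.1757
Sk₂ < 0 ⇒ mean < median ⇒ left-skewed (negative skew).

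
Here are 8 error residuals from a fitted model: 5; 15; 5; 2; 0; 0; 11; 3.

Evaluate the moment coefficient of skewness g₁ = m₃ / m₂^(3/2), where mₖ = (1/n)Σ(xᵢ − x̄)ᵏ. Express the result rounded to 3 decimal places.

0.864

x̄ = (5 + 15 + 5 + 2 + 0 + 0 + 11 + 3) / 8 = 5.1250
deviations (xᵢ − x̄): -0.1250, 9.8750, -0.1250, -3.1250, -5.1250, -5.1250, 5.8750, -2.1250
Σ(xᵢ − x̄)² = 198.8750 ⇒ m₂ = 198.8750/8 = 24.85938
Σ(xᵢ − x̄)³ = 856.4063 ⇒ m₃ = 856.4063/8 = 107.05078
m₂^(3/2) = 24.85938^(1.5) = 123.94680
g₁ = m₃ / m₂^(3/2) = 107.05078 / 123.94680 ≈ 0.864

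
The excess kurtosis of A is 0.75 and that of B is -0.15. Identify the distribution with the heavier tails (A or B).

Higher excess kurtosis ⇒ heavier tails relative to the normal distribution.
0.75 vs -0.15: the larger is 0.75, so A has heavier tails. (A is leptokurtic — heavier-than-normal tails; the other is platykurtic.)

A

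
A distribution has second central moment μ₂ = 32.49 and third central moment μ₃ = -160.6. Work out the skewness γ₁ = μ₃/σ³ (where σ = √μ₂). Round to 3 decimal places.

σ = √μ₂ = √32.49 = 5.70000
σ³ = μ₂^(3/2) = 185.19300
γ₁ = μ₃/σ³ = -160.6 / 185.19300 ≈ -0.867

-0.867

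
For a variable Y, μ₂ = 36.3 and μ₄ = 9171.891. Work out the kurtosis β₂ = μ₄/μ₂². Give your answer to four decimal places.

6.9606

μ₂² = 36.3² = 1317.69000
μ₄/μ₂² = 9171.891 / 1317.69000 = 6.96058
β₂ ≈ 6.9606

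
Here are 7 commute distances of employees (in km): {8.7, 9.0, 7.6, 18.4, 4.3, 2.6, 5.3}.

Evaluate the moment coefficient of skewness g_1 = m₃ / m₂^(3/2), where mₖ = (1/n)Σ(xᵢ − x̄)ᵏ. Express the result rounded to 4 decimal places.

1.1839

x̄ = (8.7 + 9.0 + 7.6 + 18.4 + 4.3 + 2.6 + 5.3) / 7 = 7.9857
deviations (xᵢ − x̄): 0.7143, 1.0143, -0.3857, 10.4143, -3.6857, -5.3857, -2.6857
Σ(xᵢ − x̄)² = 159.9486 ⇒ m₂ = 159.9486/7 = 22.84980
Σ(xᵢ − x̄)³ = 905.1980 ⇒ m₃ = 905.1980/7 = 129.31399
m₂^(3/2) = 22.84980^(1.5) = 109.22536
g_1 = m₃ / m₂^(3/2) = 129.31399 / 109.22536 ≈ 1.1839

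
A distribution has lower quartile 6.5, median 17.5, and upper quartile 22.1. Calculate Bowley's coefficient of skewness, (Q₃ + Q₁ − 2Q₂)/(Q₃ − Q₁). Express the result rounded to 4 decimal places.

numerator: Q₃ + Q₁ − 2Q₂ = 22.1 + 6.5 − 2×17.5 = -6.4000
denominator: Q₃ − Q₁ = 22.1 − 6.5 = 15.6000
Bowley skewness = -6.4000 / 15.6000 ≈ -0.4103

-0.4103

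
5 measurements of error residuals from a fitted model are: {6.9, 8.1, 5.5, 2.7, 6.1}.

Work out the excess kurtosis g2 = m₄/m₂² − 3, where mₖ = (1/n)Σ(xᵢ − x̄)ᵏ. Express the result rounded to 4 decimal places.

-0.6192

x̄ = 5.8600
Σ(xᵢ − x̄)² = 16.2720 ⇒ m₂ = 3.25440
Σ(xᵢ − x̄)⁴ = 126.0785 ⇒ m₄ = 25.21570
m₂² = 10.59112
g2 = m₄/m₂² − 3 = 2.38083 − 3 ≈ -0.6192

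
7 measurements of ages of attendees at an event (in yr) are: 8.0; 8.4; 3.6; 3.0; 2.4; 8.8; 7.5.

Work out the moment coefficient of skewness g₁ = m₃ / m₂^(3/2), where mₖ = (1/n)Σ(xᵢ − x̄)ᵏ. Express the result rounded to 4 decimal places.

-0.2760

x̄ = (8.0 + 8.4 + 3.6 + 3.0 + 2.4 + 8.8 + 7.5) / 7 = 5.9571
deviations (xᵢ − x̄): 2.0429, 2.4429, -2.3571, -2.9571, -3.5571, 2.8429, 1.5429
Σ(xᵢ − x̄)² = 47.5571 ⇒ m₂ = 47.5571/7 = 6.79388
Σ(xᵢ − x̄)³ = -34.2140 ⇒ m₃ = -34.2140/7 = -4.88771
m₂^(3/2) = 6.79388^(1.5) = 17.70829
g₁ = m₃ / m₂^(3/2) = -4.88771 / 17.70829 ≈ -0.2760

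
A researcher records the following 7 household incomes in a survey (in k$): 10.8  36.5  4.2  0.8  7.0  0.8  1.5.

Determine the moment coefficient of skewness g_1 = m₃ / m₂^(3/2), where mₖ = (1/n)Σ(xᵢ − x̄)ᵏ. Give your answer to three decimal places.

x̄ = (10.8 + 36.5 + 4.2 + 0.8 + 7.0 + 0.8 + 1.5) / 7 = 8.8000
deviations (xᵢ − x̄): 2.0000, 27.7000, -4.6000, -8.0000, -1.8000, -8.0000, -7.3000
Σ(xᵢ − x̄)² = 976.9800 ⇒ m₂ = 976.9800/7 = 139.56857
Σ(xᵢ − x̄)³ = 19745.7480 ⇒ m₃ = 19745.7480/7 = 2820.82114
m₂^(3/2) = 139.56857^(1.5) = 1648.85114
g_1 = m₃ / m₂^(3/2) = 2820.82114 / 1648.85114 ≈ 1.711

1.711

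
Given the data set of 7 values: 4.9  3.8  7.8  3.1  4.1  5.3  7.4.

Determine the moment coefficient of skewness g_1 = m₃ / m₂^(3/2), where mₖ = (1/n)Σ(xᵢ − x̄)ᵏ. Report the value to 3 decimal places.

0.464

x̄ = (4.9 + 3.8 + 7.8 + 3.1 + 4.1 + 5.3 + 7.4) / 7 = 5.2000
deviations (xᵢ − x̄): -0.3000, -1.4000, 2.6000, -2.1000, -1.1000, 0.1000, 2.2000
Σ(xᵢ − x̄)² = 19.2800 ⇒ m₂ = 19.2800/7 = 2.75429
Σ(xᵢ − x̄)³ = 14.8620 ⇒ m₃ = 14.8620/7 = 2.12314
m₂^(3/2) = 2.75429^(1.5) = 4.57102
g_1 = m₃ / m₂^(3/2) = 2.12314 / 4.57102 ≈ 0.464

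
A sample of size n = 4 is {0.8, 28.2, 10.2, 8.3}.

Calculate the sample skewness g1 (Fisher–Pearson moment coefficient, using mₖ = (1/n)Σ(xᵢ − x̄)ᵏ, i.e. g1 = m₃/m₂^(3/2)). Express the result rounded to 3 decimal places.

x̄ = (0.8 + 28.2 + 10.2 + 8.3) / 4 = 11.8750
deviations (xᵢ − x̄): -11.0750, 16.3250, -1.6750, -3.5750
Σ(xᵢ − x̄)² = 404.7475 ⇒ m₂ = 404.7475/4 = 101.18687
Σ(xᵢ − x̄)³ = 2941.9031 ⇒ m₃ = 2941.9031/4 = 735.47578
m₂^(3/2) = 101.18687^(1.5) = 1017.85585
g1 = m₃ / m₂^(3/2) = 735.47578 / 1017.85585 ≈ 0.723

0.723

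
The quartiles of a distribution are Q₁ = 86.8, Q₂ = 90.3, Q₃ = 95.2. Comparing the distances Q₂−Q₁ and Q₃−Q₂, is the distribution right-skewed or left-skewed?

right-skewed

Q₂ − Q₁ = 3.5;  Q₃ − Q₂ = 4.9
Q₃ − Q₂ > Q₂ − Q₁ ⇒ the upper half is more spread out ⇒ right-skewed.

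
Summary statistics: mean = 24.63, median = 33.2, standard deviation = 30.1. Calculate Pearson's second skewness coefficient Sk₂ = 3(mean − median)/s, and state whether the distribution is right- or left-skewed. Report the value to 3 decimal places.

-0.854, left-skewed

Sk₂ = 3(24.63 − 33.2) / 30.1 = 3 × -8.5700 / 30.1
    = -25.7100 / 30.1 ≈ -0.854
Sk₂ < 0 ⇒ mean < median ⇒ left-skewed (negative skew).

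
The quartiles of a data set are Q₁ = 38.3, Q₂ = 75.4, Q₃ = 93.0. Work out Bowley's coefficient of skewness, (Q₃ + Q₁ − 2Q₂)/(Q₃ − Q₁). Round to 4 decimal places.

numerator: Q₃ + Q₁ − 2Q₂ = 93.0 + 38.3 − 2×75.4 = -19.5000
denominator: Q₃ − Q₁ = 93.0 − 38.3 = 54.7000
Bowley skewness = -19.5000 / 54.7000 ≈ -0.3565

-0.3565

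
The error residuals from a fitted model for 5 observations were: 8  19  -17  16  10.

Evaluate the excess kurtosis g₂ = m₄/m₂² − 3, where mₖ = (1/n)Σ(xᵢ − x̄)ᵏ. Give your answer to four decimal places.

x̄ = 7.2000
Σ(xᵢ − x̄)² = 810.8000 ⇒ m₂ = 162.16000
Σ(xᵢ − x̄)⁴ = 368420.8160 ⇒ m₄ = 73684.16320
m₂² = 26295.86560
g₂ = m₄/m₂² − 3 = 2.80212 − 3 ≈ -0.1979

-0.1979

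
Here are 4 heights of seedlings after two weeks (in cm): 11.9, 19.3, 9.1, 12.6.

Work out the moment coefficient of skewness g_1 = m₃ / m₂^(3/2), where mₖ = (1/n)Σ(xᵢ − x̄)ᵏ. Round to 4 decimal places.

x̄ = (11.9 + 19.3 + 9.1 + 12.6) / 4 = 13.2250
deviations (xᵢ − x̄): -1.3250, 6.0750, -4.1250, -0.6250
Σ(xᵢ − x̄)² = 56.0675 ⇒ m₂ = 56.0675/4 = 14.01688
Σ(xᵢ − x̄)³ = 151.4419 ⇒ m₃ = 151.4419/4 = 37.86047
m₂^(3/2) = 14.01688^(1.5) = 52.47794
g_1 = m₃ / m₂^(3/2) = 37.86047 / 52.47794 ≈ 0.7215

0.7215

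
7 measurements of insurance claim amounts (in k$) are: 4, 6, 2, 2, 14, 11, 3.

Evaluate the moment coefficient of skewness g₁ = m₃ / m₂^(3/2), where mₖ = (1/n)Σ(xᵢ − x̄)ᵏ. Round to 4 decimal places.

x̄ = (4 + 6 + 2 + 2 + 14 + 11 + 3) / 7 = 6.0000
deviations (xᵢ − x̄): -2.0000, 0.0000, -4.0000, -4.0000, 8.0000, 5.0000, -3.0000
Σ(xᵢ − x̄)² = 134.0000 ⇒ m₂ = 134.0000/7 = 19.14286
Σ(xᵢ − x̄)³ = 474.0000 ⇒ m₃ = 474.0000/7 = 67.71429
m₂^(3/2) = 19.14286^(1.5) = 83.75488
g₁ = m₃ / m₂^(3/2) = 67.71429 / 83.75488 ≈ 0.8085

0.8085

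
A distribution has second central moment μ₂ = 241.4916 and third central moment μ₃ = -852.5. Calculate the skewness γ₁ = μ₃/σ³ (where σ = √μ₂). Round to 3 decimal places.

-0.227

σ = √μ₂ = √241.4916 = 15.54000
σ³ = μ₂^(3/2) = 3752.77946
γ₁ = μ₃/σ³ = -852.5 / 3752.77946 ≈ -0.227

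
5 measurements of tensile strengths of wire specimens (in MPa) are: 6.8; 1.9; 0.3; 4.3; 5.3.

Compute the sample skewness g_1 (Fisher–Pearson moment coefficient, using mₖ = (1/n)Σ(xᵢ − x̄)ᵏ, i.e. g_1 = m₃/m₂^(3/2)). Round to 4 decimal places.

-0.1984

x̄ = (6.8 + 1.9 + 0.3 + 4.3 + 5.3) / 5 = 3.7200
deviations (xᵢ − x̄): 3.0800, -1.8200, -3.4200, 0.5800, 1.5800
Σ(xᵢ − x̄)² = 27.3280 ⇒ m₂ = 27.3280/5 = 5.46560
Σ(xᵢ − x̄)³ = -12.6727 ⇒ m₃ = -12.6727/5 = -2.53454
m₂^(3/2) = 5.46560^(1.5) = 12.77782
g_1 = m₃ / m₂^(3/2) = -2.53454 / 12.77782 ≈ -0.1984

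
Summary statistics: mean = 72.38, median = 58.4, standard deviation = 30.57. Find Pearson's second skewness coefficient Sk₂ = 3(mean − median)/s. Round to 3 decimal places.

Sk₂ = 3(72.38 − 58.4) / 30.57 = 3 × 13.9800 / 30.57
    = 41.9400 / 30.57 ≈ 1.372

1.372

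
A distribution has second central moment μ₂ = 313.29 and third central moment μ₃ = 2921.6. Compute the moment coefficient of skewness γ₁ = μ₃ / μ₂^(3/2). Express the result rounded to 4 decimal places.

0.5269

σ = √μ₂ = √313.29 = 17.70000
σ³ = μ₂^(3/2) = 5545.23300
γ₁ = μ₃/σ³ = 2921.6 / 5545.23300 ≈ 0.5269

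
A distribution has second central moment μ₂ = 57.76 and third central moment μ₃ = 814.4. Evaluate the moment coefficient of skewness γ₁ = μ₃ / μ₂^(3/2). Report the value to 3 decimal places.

σ = √μ₂ = √57.76 = 7.60000
σ³ = μ₂^(3/2) = 438.97600
γ₁ = μ₃/σ³ = 814.4 / 438.97600 ≈ 1.855

1.855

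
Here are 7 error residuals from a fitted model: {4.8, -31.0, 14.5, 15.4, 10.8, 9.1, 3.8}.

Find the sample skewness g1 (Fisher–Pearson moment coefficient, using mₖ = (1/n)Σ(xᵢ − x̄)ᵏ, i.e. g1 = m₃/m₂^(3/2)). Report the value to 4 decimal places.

-1.7278

x̄ = (4.8 - 31.0 + 14.5 + 15.4 + 10.8 + 9.1 + 3.8) / 7 = 3.9143
deviations (xᵢ − x̄): 0.8857, -34.9143, 10.5857, 11.4857, 6.8857, 5.1857, -0.1143
Σ(xᵢ − x̄)² = 1538.0886 ⇒ m₂ = 1538.0886/7 = 219.72694
Σ(xᵢ − x̄)³ = -39392.7311 ⇒ m₃ = -39392.7311/7 = -5627.53301
m₂^(3/2) = 219.72694^(1.5) = 3257.05399
g1 = m₃ / m₂^(3/2) = -5627.53301 / 3257.05399 ≈ -1.7278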